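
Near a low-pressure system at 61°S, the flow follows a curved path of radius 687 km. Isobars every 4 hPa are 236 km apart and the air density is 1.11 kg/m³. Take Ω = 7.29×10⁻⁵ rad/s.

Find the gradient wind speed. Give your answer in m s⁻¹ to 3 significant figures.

Coriolis parameter at 61°S:
f = 2Ω sin φ = 2 × 7.29×10⁻⁵ × sin 61° = 1.28×10⁻⁴ s⁻¹
Pressure gradient: |∂P/∂n| = 400 Pa / 236000 m = 1.69×10⁻³ Pa/m
Geostrophic speed: V_g = |∂P/∂n|/(fρ) = 1.69×10⁻³/(1.28×10⁻⁴ × 1.11) = 12.0 m/s
Around a low, centrifugal force acts outward with Coriolis, so pressure-gradient force balances both:
(1/ρ)|∂P/∂n| = fV + V²/R  →  V² + fR·V − fR·V_g = 0
With fR = 1.28×10⁻⁴ × 687×10³ m = 87.6 m/s:
V = [−fR + √((fR)² + 4 fR V_g)]/2 = [−87.6 + √(87.6² + 4×87.6×12)]/2 = 10.7 m/s
Subgeostrophic (V < V_g = 12 m/s), as expected around a low.

10.7 m s⁻¹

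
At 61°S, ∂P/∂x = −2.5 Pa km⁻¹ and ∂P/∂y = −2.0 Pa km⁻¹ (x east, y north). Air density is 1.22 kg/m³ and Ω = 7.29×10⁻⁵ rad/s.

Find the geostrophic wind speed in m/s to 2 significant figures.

21 m/s

Coriolis parameter at 61°S:
f = 2Ω sin φ = 2 × 7.29×10⁻⁵ × sin 61° = 1.28×10⁻⁴ s⁻¹
In the Southern Hemisphere f is negative: f = −1.28×10⁻⁴ s⁻¹.
Component geostrophic relations (x east, y north):
u_g = −(1/(fρ)) ∂P/∂y,  v_g = (1/(fρ)) ∂P/∂x
u_g = −(−2.0×10⁻³)/(−1.28×10⁻⁴ × 1.22) = −12.9 m/s;  v_g = (−2.5×10⁻³)/(−1.28×10⁻⁴ × 1.22) = 16.1 m/s
|V_g| = √(u_g² + v_g²) = 20.6 m/s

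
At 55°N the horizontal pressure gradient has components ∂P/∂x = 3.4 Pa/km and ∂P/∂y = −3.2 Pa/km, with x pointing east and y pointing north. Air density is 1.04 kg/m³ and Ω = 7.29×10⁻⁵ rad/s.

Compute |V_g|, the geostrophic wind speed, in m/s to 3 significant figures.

Coriolis parameter at 55°N:
f = 2Ω sin φ = 2 × 7.29×10⁻⁵ × sin 55° = 1.19×10⁻⁴ s⁻¹
Component geostrophic relations (x east, y north):
u_g = −(1/(fρ)) ∂P/∂y,  v_g = (1/(fρ)) ∂P/∂x
u_g = −(−3.2×10⁻³)/(1.19×10⁻⁴ × 1.04) = 25.8 m/s;  v_g = (3.4×10⁻³)/(1.19×10⁻⁴ × 1.04) = 27.4 m/s
|V_g| = √(u_g² + v_g²) = 37.6 m/s

37.6 m/s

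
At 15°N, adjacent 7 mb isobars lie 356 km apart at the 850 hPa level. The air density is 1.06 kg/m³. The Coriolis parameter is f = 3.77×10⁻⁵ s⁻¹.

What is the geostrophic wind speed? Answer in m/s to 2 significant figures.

49 m/s

Pressure gradient: |∂P/∂n| = 700 Pa / 356000 m = 1.97×10⁻³ Pa/m
Geostrophic balance (pressure-gradient force = Coriolis force):
V_g = (1/(fρ)) |∂P/∂n| = 1.97×10⁻³ / (3.77×10⁻⁵ × 1.06) = 49.2 m/s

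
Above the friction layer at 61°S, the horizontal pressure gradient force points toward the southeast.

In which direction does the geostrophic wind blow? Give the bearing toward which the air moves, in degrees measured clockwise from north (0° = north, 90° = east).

045°

The pressure-gradient force points toward the southeast (bearing 135°).
Geostrophic balance: in the Southern Hemisphere the Coriolis force deflects motion to the left, so the geostrophic wind blows 90° to the left of the pressure-gradient force (low pressure on the right).
Rotating 135° by 90° counterclockwise gives 045° — the wind blows toward the northeast.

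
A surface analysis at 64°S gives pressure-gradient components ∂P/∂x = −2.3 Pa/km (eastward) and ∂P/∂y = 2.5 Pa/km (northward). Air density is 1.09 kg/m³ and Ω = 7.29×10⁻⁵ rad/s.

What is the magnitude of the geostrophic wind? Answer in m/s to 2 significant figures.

Coriolis parameter at 64°S:
f = 2Ω sin φ = 2 × 7.29×10⁻⁵ × sin 64° = 1.31×10⁻⁴ s⁻¹
In the Southern Hemisphere f is negative: f = −1.31×10⁻⁴ s⁻¹.
Component geostrophic relations (x east, y north):
u_g = −(1/(fρ)) ∂P/∂y,  v_g = (1/(fρ)) ∂P/∂x
u_g = −(2.5×10⁻³)/(−1.31×10⁻⁴ × 1.09) = 17.5 m/s;  v_g = (−2.3×10⁻³)/(−1.31×10⁻⁴ × 1.09) = 16.1 m/s
|V_g| = √(u_g² + v_g²) = 23.8 m/s

24 m/s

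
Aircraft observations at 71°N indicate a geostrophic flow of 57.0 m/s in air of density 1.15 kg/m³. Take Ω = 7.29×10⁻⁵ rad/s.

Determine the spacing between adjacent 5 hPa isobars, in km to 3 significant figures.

55.3 km

Coriolis parameter at 71°N:
f = 2Ω sin φ = 2 × 7.29×10⁻⁵ × sin 71° = 1.38×10⁻⁴ s⁻¹
Geostrophic balance rearranged: |∂P/∂n| = f ρ V_g
|∂P/∂n| = 1.38×10⁻⁴ × 1.15 × 57.0 = 9.04×10⁻³ Pa/m
Isobar spacing: Δn = ΔP/|∂P/∂n| = 500 Pa / 9.04×10⁻³ Pa/m = 55331 m ≈ 55.3 km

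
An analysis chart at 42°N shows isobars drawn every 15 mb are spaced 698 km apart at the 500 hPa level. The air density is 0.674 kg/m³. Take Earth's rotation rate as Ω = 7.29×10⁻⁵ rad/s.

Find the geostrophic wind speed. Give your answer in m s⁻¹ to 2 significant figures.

33 m s⁻¹

Coriolis parameter at 42°N:
f = 2Ω sin φ = 2 × 7.29×10⁻⁵ × sin 42° = 9.76×10⁻⁵ s⁻¹
Pressure gradient: |∂P/∂n| = 1500 Pa / 698000 m = 2.15×10⁻³ Pa/m
Geostrophic balance (pressure-gradient force = Coriolis force):
V_g = (1/(fρ)) |∂P/∂n| = 2.15×10⁻³ / (9.76×10⁻⁵ × 0.674) = 32.7 m/s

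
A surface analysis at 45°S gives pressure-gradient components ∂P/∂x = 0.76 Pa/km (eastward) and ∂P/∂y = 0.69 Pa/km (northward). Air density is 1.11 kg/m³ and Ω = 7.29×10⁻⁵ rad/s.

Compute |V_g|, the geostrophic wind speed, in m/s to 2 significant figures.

9.0 m/s

Coriolis parameter at 45°S:
f = 2Ω sin φ = 2 × 7.29×10⁻⁵ × sin 45° = 1.03×10⁻⁴ s⁻¹
In the Southern Hemisphere f is negative: f = −1.03×10⁻⁴ s⁻¹.
Component geostrophic relations (x east, y north):
u_g = −(1/(fρ)) ∂P/∂y,  v_g = (1/(fρ)) ∂P/∂x
u_g = −(0.69×10⁻³)/(−1.03×10⁻⁴ × 1.11) = 6.03 m/s;  v_g = (0.76×10⁻³)/(−1.03×10⁻⁴ × 1.11) = −6.64 m/s
|V_g| = √(u_g² + v_g²) = 8.97 m/s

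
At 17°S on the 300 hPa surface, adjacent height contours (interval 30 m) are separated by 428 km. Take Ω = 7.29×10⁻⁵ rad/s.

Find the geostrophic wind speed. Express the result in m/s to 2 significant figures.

16 m/s

Coriolis parameter at 17°S:
f = 2Ω sin φ = 2 × 7.29×10⁻⁵ × sin 17° = 4.26×10⁻⁵ s⁻¹
Height gradient: |∂Z/∂n| = 30 m / 428000 m = 7.01×10⁻⁵
On a pressure surface, geostrophic balance gives V_g = (g/f)|∂Z/∂n|:
V_g = 9.81 × 7.01×10⁻⁵ / 4.26×10⁻⁵ = 16.1 m/s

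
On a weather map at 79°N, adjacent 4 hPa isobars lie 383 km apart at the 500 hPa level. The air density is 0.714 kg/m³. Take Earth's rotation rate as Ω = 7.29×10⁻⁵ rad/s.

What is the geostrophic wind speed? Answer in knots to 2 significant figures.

20 knots

Coriolis parameter at 79°N:
f = 2Ω sin φ = 2 × 7.29×10⁻⁵ × sin 79° = 1.43×10⁻⁴ s⁻¹
Pressure gradient: |∂P/∂n| = 400 Pa / 383000 m = 1.04×10⁻³ Pa/m
Geostrophic balance (pressure-gradient force = Coriolis force):
V_g = (1/(fρ)) |∂P/∂n| = 1.04×10⁻³ / (1.43×10⁻⁴ × 0.714) = 10.2 m/s
Converting: 10.2 m/s × 1.944 = 20 knots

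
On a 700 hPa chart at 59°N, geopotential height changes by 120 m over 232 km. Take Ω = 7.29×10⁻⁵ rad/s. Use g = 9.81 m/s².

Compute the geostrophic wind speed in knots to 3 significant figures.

78.9 knots

Coriolis parameter at 59°N:
f = 2Ω sin φ = 2 × 7.29×10⁻⁵ × sin 59° = 1.25×10⁻⁴ s⁻¹
Height gradient: |∂Z/∂n| = 120 m / 232000 m = 5.17×10⁻⁴
On a pressure surface, geostrophic balance gives V_g = (g/f)|∂Z/∂n|:
V_g = 9.81 × 5.17×10⁻⁴ / 1.25×10⁻⁴ = 40.6 m/s
Converting: 40.6 m/s × 1.944 = 78.9 knots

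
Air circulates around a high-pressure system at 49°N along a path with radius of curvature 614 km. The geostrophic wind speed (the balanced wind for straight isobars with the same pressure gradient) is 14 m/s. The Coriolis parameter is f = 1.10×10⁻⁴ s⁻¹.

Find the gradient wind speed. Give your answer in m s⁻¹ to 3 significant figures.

Around a high, pressure-gradient force acts outward with centrifugal, so Coriolis balances both:
fV = (1/ρ)|∂P/∂n| + V²/R  →  V² − fR·V + fR·V_g = 0
With fR = 1.10×10⁻⁴ × 614×10³ m = 67.5 m/s:
V = [fR − √((fR)² − 4 fR V_g)]/2 = [67.5 − √(67.5² − 4×67.5×14)]/2 = 19.8 m/s
Supergeostrophic (V > V_g = 14 m/s), as expected around a high.

19.8 m s⁻¹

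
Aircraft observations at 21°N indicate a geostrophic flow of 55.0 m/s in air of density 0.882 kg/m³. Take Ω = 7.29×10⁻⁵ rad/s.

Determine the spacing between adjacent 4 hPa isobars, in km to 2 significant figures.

Coriolis parameter at 21°N:
f = 2Ω sin φ = 2 × 7.29×10⁻⁵ × sin 21° = 5.23×10⁻⁵ s⁻¹
Geostrophic balance rearranged: |∂P/∂n| = f ρ V_g
|∂P/∂n| = 5.23×10⁻⁵ × 0.882 × 55.0 = 2.53×10⁻³ Pa/m
Isobar spacing: Δn = ΔP/|∂P/∂n| = 400 Pa / 2.53×10⁻³ Pa/m = 157813 m ≈ 160 km

160 km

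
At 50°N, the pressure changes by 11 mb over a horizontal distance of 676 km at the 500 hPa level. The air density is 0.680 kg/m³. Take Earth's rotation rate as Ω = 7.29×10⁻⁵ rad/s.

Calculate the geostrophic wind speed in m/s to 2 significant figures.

Coriolis parameter at 50°N:
f = 2Ω sin φ = 2 × 7.29×10⁻⁵ × sin 50° = 1.12×10⁻⁴ s⁻¹
Pressure gradient: |∂P/∂n| = 1100 Pa / 676000 m = 1.63×10⁻³ Pa/m
Geostrophic balance (pressure-gradient force = Coriolis force):
V_g = (1/(fρ)) |∂P/∂n| = 1.63×10⁻³ / (1.12×10⁻⁴ × 0.680) = 21.4 m/s

21 m/s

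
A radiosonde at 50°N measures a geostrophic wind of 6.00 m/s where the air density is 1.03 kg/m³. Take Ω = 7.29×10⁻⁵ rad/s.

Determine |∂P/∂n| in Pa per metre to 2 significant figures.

6.9×10⁻⁴ Pa/m

Coriolis parameter at 50°N:
f = 2Ω sin φ = 2 × 7.29×10⁻⁵ × sin 50° = 1.12×10⁻⁴ s⁻¹
Geostrophic balance rearranged: |∂P/∂n| = f ρ V_g
|∂P/∂n| = 1.12×10⁻⁴ × 1.03 × 6.00 = 6.90×10⁻⁴ Pa/m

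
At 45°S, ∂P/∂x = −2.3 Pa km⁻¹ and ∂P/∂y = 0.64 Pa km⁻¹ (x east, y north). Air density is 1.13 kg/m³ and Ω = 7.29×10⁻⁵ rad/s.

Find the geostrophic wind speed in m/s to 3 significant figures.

Coriolis parameter at 45°S:
f = 2Ω sin φ = 2 × 7.29×10⁻⁵ × sin 45° = 1.03×10⁻⁴ s⁻¹
In the Southern Hemisphere f is negative: f = −1.03×10⁻⁴ s⁻¹.
Component geostrophic relations (x east, y north):
u_g = −(1/(fρ)) ∂P/∂y,  v_g = (1/(fρ)) ∂P/∂x
u_g = −(0.64×10⁻³)/(−1.03×10⁻⁴ × 1.13) = 5.49 m/s;  v_g = (−2.3×10⁻³)/(−1.03×10⁻⁴ × 1.13) = 19.7 m/s
|V_g| = √(u_g² + v_g²) = 20.5 m/s

20.5 m/s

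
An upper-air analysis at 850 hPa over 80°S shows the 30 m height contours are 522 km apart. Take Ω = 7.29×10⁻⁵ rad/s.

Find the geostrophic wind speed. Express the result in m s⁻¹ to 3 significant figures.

3.93 m s⁻¹

Coriolis parameter at 80°S:
f = 2Ω sin φ = 2 × 7.29×10⁻⁵ × sin 80° = 1.44×10⁻⁴ s⁻¹
Height gradient: |∂Z/∂n| = 30 m / 522000 m = 5.75×10⁻⁵
On a pressure surface, geostrophic balance gives V_g = (g/f)|∂Z/∂n|:
V_g = 9.81 × 5.75×10⁻⁵ / 1.44×10⁻⁴ = 3.93 m/s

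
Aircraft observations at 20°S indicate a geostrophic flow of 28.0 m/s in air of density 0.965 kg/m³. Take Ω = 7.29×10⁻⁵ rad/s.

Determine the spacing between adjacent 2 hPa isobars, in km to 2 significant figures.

150 km

Coriolis parameter at 20°S:
f = 2Ω sin φ = 2 × 7.29×10⁻⁵ × sin 20° = 4.99×10⁻⁵ s⁻¹
Geostrophic balance rearranged: |∂P/∂n| = f ρ V_g
|∂P/∂n| = 4.99×10⁻⁵ × 0.965 × 28.0 = 1.35×10⁻³ Pa/m
Isobar spacing: Δn = ΔP/|∂P/∂n| = 200 Pa / 1.35×10⁻³ Pa/m = 148435 m ≈ 150 km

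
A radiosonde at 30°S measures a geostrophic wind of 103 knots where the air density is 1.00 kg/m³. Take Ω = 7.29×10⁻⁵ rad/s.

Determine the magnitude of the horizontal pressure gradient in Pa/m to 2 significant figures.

3.9×10⁻³ Pa/m

Coriolis parameter at 30°S:
f = 2Ω sin φ = 2 × 7.29×10⁻⁵ × sin 30° = 7.29×10⁻⁵ s⁻¹
Wind speed in SI: 103 knots = 53.0 m/s
Geostrophic balance rearranged: |∂P/∂n| = f ρ V_g
|∂P/∂n| = 7.29×10⁻⁵ × 1.00 × 53.0 = 3.86×10⁻³ Pa/m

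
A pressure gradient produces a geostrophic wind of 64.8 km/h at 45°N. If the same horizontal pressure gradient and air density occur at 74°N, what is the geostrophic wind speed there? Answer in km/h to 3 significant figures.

With the same pressure gradient and density, V_g ∝ 1/f ∝ 1/sin φ.
V₂ = V₁ · sin φ₁ / sin φ₂ = 64.8 × sin 45° / sin 74°
V₂ = 64.8 × 0.7071/0.9613 = 47.7 km/h

47.7 km/h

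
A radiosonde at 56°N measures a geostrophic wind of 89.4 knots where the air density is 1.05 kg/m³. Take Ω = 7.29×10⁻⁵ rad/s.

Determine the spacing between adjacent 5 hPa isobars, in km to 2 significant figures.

86 km

Coriolis parameter at 56°N:
f = 2Ω sin φ = 2 × 7.29×10⁻⁵ × sin 56° = 1.21×10⁻⁴ s⁻¹
Wind speed in SI: 89.4 knots = 46.0 m/s
Geostrophic balance rearranged: |∂P/∂n| = f ρ V_g
|∂P/∂n| = 1.21×10⁻⁴ × 1.05 × 46.0 = 5.84×10⁻³ Pa/m
Isobar spacing: Δn = ΔP/|∂P/∂n| = 500 Pa / 5.84×10⁻³ Pa/m = 85659 m ≈ 86 km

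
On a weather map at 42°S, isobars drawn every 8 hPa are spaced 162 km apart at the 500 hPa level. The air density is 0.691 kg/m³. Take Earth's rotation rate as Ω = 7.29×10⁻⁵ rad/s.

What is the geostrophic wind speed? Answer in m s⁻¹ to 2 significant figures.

73 m s⁻¹

Coriolis parameter at 42°S:
f = 2Ω sin φ = 2 × 7.29×10⁻⁵ × sin 42° = 9.76×10⁻⁵ s⁻¹
Pressure gradient: |∂P/∂n| = 800 Pa / 162000 m = 4.94×10⁻³ Pa/m
Geostrophic balance (pressure-gradient force = Coriolis force):
V_g = (1/(fρ)) |∂P/∂n| = 4.94×10⁻³ / (9.76×10⁻⁵ × 0.691) = 73.3 m/s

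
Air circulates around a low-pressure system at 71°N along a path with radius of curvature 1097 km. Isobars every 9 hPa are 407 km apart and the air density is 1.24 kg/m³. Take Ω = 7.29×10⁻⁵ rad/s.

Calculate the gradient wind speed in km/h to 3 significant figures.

43.1 km/h

Coriolis parameter at 71°N:
f = 2Ω sin φ = 2 × 7.29×10⁻⁵ × sin 71° = 1.38×10⁻⁴ s⁻¹
Pressure gradient: |∂P/∂n| = 900 Pa / 407000 m = 2.21×10⁻³ Pa/m
Geostrophic speed: V_g = |∂P/∂n|/(fρ) = 2.21×10⁻³/(1.38×10⁻⁴ × 1.24) = 12.9 m/s
Around a low, centrifugal force acts outward with Coriolis, so pressure-gradient force balances both:
(1/ρ)|∂P/∂n| = fV + V²/R  →  V² + fR·V − fR·V_g = 0
With fR = 1.38×10⁻⁴ × 1097×10³ m = 151 m/s:
V = [−fR + √((fR)² + 4 fR V_g)]/2 = [−151 + √(151² + 4×151×12.9)]/2 = 12 m/s
Subgeostrophic (V < V_g = 12.9 m/s), as expected around a low.
Converting: 12 m/s × 3.6 = 43.1 km/h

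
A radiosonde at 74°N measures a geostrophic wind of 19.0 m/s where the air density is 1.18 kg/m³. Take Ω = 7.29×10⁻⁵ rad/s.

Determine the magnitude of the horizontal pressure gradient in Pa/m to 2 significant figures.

Coriolis parameter at 74°N:
f = 2Ω sin φ = 2 × 7.29×10⁻⁵ × sin 74° = 1.40×10⁻⁴ s⁻¹
Geostrophic balance rearranged: |∂P/∂n| = f ρ V_g
|∂P/∂n| = 1.40×10⁻⁴ × 1.18 × 19.0 = 3.14×10⁻³ Pa/m

3.1×10⁻³ Pa/m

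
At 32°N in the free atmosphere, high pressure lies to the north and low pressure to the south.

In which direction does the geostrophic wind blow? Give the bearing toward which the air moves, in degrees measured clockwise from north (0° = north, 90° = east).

The pressure-gradient force points toward the south (bearing 180°).
Geostrophic balance: in the Northern Hemisphere the Coriolis force deflects motion to the right, so the geostrophic wind blows 90° to the right of the pressure-gradient force (low pressure on the left).
Rotating 180° by 90° clockwise gives 270° — the wind blows toward the west.

270°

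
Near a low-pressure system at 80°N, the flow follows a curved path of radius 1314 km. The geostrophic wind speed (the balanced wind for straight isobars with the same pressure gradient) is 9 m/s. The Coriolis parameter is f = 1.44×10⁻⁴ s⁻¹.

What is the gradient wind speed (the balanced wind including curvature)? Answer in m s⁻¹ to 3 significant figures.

Around a low, centrifugal force acts outward with Coriolis, so pressure-gradient force balances both:
(1/ρ)|∂P/∂n| = fV + V²/R  →  V² + fR·V − fR·V_g = 0
With fR = 1.44×10⁻⁴ × 1314×10³ m = 189 m/s:
V = [−fR + √((fR)² + 4 fR V_g)]/2 = [−189 + √(189² + 4×189×9)]/2 = 8.61 m/s
Subgeostrophic (V < V_g = 9 m/s), as expected around a low.

8.61 m s⁻¹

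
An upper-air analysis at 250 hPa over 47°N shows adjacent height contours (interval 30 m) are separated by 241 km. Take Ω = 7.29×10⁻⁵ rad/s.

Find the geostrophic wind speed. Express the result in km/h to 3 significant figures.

Coriolis parameter at 47°N:
f = 2Ω sin φ = 2 × 7.29×10⁻⁵ × sin 47° = 1.07×10⁻⁴ s⁻¹
Height gradient: |∂Z/∂n| = 30 m / 241000 m = 1.24×10⁻⁴
On a pressure surface, geostrophic balance gives V_g = (g/f)|∂Z/∂n|:
V_g = 9.81 × 1.24×10⁻⁴ / 1.07×10⁻⁴ = 11.5 m/s
Converting: 11.5 m/s × 3.6 = 41.2 km/h

41.2 km/h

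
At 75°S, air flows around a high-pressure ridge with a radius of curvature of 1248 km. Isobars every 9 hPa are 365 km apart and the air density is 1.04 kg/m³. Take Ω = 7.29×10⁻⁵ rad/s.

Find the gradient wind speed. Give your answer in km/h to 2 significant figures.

68 km/h

Coriolis parameter at 75°S:
f = 2Ω sin φ = 2 × 7.29×10⁻⁵ × sin 75° = 1.41×10⁻⁴ s⁻¹
Pressure gradient: |∂P/∂n| = 900 Pa / 365000 m = 2.47×10⁻³ Pa/m
Geostrophic speed: V_g = |∂P/∂n|/(fρ) = 2.47×10⁻³/(1.41×10⁻⁴ × 1.04) = 16.8 m/s
Around a high, pressure-gradient force acts outward with centrifugal, so Coriolis balances both:
fV = (1/ρ)|∂P/∂n| + V²/R  →  V² − fR·V + fR·V_g = 0
With fR = 1.41×10⁻⁴ × 1248×10³ m = 176 m/s:
V = [fR − √((fR)² − 4 fR V_g)]/2 = [176 − √(176² − 4×176×16.8)]/2 = 18.9 m/s
Supergeostrophic (V > V_g = 16.8 m/s), as expected around a high.
Converting: 18.9 m/s × 3.6 = 68 km/h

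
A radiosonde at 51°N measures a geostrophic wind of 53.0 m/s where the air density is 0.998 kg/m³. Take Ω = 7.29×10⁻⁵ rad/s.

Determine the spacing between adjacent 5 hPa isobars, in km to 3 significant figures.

83.4 km

Coriolis parameter at 51°N:
f = 2Ω sin φ = 2 × 7.29×10⁻⁵ × sin 51° = 1.13×10⁻⁴ s⁻¹
Geostrophic balance rearranged: |∂P/∂n| = f ρ V_g
|∂P/∂n| = 1.13×10⁻⁴ × 0.998 × 53.0 = 5.99×10⁻³ Pa/m
Isobar spacing: Δn = ΔP/|∂P/∂n| = 500 Pa / 5.99×10⁻³ Pa/m = 83426 m ≈ 83.4 km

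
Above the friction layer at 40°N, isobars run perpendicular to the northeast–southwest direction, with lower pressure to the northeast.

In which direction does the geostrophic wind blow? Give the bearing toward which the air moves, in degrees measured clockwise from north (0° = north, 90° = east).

The pressure-gradient force points toward the northeast (bearing 045°).
Geostrophic balance: in the Northern Hemisphere the Coriolis force deflects motion to the right, so the geostrophic wind blows 90° to the right of the pressure-gradient force (low pressure on the left).
Rotating 045° by 90° clockwise gives 135° — the wind blows toward the southeast.

135°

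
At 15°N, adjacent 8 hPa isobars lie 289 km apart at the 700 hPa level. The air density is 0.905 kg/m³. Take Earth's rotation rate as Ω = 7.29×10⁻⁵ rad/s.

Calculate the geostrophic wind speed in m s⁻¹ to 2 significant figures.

81 m s⁻¹

Coriolis parameter at 15°N:
f = 2Ω sin φ = 2 × 7.29×10⁻⁵ × sin 15° = 3.77×10⁻⁵ s⁻¹
Pressure gradient: |∂P/∂n| = 800 Pa / 289000 m = 2.77×10⁻³ Pa/m
Geostrophic balance (pressure-gradient force = Coriolis force):
V_g = (1/(fρ)) |∂P/∂n| = 2.77×10⁻³ / (3.77×10⁻⁵ × 0.905) = 81.1 m/s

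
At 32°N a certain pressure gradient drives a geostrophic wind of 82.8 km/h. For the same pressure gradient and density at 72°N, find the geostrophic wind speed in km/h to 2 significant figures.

46 km/h

With the same pressure gradient and density, V_g ∝ 1/f ∝ 1/sin φ.
V₂ = V₁ · sin φ₁ / sin φ₂ = 82.8 × sin 32° / sin 72°
V₂ = 82.8 × 0.5299/0.9511 = 46 km/h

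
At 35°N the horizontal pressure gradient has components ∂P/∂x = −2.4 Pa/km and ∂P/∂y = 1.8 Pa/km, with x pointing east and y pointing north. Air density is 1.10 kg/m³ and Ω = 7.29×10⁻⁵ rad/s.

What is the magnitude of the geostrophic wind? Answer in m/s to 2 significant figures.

33 m/s

Coriolis parameter at 35°N:
f = 2Ω sin φ = 2 × 7.29×10⁻⁵ × sin 35° = 8.36×10⁻⁵ s⁻¹
Component geostrophic relations (x east, y north):
u_g = −(1/(fρ)) ∂P/∂y,  v_g = (1/(fρ)) ∂P/∂x
u_g = −(1.8×10⁻³)/(8.36×10⁻⁵ × 1.10) = −19.6 m/s;  v_g = (−2.4×10⁻³)/(8.36×10⁻⁵ × 1.10) = −26.1 m/s
|V_g| = √(u_g² + v_g²) = 32.6 m/s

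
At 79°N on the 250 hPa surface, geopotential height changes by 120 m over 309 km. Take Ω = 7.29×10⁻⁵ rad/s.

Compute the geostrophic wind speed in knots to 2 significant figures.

Coriolis parameter at 79°N:
f = 2Ω sin φ = 2 × 7.29×10⁻⁵ × sin 79° = 1.43×10⁻⁴ s⁻¹
Height gradient: |∂Z/∂n| = 120 m / 309000 m = 3.88×10⁻⁴
On a pressure surface, geostrophic balance gives V_g = (g/f)|∂Z/∂n|:
V_g = 9.81 × 3.88×10⁻⁴ / 1.43×10⁻⁴ = 26.6 m/s
Converting: 26.6 m/s × 1.944 = 52 knots

52 knots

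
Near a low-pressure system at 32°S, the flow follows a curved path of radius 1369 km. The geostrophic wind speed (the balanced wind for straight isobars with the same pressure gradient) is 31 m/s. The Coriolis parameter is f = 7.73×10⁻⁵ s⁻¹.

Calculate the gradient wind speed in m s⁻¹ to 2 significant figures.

Around a low, centrifugal force acts outward with Coriolis, so pressure-gradient force balances both:
(1/ρ)|∂P/∂n| = fV + V²/R  →  V² + fR·V − fR·V_g = 0
With fR = 7.73×10⁻⁵ × 1369×10³ m = 106 m/s:
V = [−fR + √((fR)² + 4 fR V_g)]/2 = [−106 + √(106² + 4×106×31)]/2 = 25.1 m/s
Subgeostrophic (V < V_g = 31 m/s), as expected around a low.

25 m s⁻¹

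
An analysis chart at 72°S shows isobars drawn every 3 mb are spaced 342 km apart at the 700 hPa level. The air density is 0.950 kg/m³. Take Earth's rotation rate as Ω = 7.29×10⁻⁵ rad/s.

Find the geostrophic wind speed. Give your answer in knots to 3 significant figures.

12.9 knots

Coriolis parameter at 72°S:
f = 2Ω sin φ = 2 × 7.29×10⁻⁵ × sin 72° = 1.39×10⁻⁴ s⁻¹
Pressure gradient: |∂P/∂n| = 300 Pa / 342000 m = 8.77×10⁻⁴ Pa/m
Geostrophic balance (pressure-gradient force = Coriolis force):
V_g = (1/(fρ)) |∂P/∂n| = 8.77×10⁻⁴ / (1.39×10⁻⁴ × 0.950) = 6.66 m/s
Converting: 6.66 m/s × 1.944 = 12.9 knots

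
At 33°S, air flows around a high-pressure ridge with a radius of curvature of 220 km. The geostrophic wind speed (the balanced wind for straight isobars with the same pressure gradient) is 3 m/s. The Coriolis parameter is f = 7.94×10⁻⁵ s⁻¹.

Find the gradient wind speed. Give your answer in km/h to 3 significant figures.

13.9 km/h

Around a high, pressure-gradient force acts outward with centrifugal, so Coriolis balances both:
fV = (1/ρ)|∂P/∂n| + V²/R  →  V² − fR·V + fR·V_g = 0
With fR = 7.94×10⁻⁵ × 220×10³ m = 17.5 m/s:
V = [fR − √((fR)² − 4 fR V_g)]/2 = [17.5 − √(17.5² − 4×17.5×3)]/2 = 3.85 m/s
Supergeostrophic (V > V_g = 3 m/s), as expected around a high.
Converting: 3.85 m/s × 3.6 = 13.9 km/h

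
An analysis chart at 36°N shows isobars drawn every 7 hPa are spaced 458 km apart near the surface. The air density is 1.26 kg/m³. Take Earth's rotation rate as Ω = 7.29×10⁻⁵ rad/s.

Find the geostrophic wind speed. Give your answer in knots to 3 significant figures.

Coriolis parameter at 36°N:
f = 2Ω sin φ = 2 × 7.29×10⁻⁵ × sin 36° = 8.57×10⁻⁵ s⁻¹
Pressure gradient: |∂P/∂n| = 700 Pa / 458000 m = 1.53×10⁻³ Pa/m
Geostrophic balance (pressure-gradient force = Coriolis force):
V_g = (1/(fρ)) |∂P/∂n| = 1.53×10⁻³ / (8.57×10⁻⁵ × 1.26) = 14.2 m/s
Converting: 14.2 m/s × 1.944 = 27.5 knots

27.5 knots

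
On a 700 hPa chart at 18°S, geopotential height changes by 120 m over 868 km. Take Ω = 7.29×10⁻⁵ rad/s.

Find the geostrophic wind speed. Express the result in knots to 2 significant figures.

59 knots

Coriolis parameter at 18°S:
f = 2Ω sin φ = 2 × 7.29×10⁻⁵ × sin 18° = 4.51×10⁻⁵ s⁻¹
Height gradient: |∂Z/∂n| = 120 m / 868000 m = 1.38×10⁻⁴
On a pressure surface, geostrophic balance gives V_g = (g/f)|∂Z/∂n|:
V_g = 9.81 × 1.38×10⁻⁴ / 4.51×10⁻⁵ = 30.1 m/s
Converting: 30.1 m/s × 1.944 = 59 knots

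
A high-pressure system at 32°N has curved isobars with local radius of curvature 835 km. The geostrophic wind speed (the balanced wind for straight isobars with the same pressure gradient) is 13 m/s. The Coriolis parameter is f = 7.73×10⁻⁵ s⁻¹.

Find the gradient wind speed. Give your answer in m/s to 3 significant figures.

Around a high, pressure-gradient force acts outward with centrifugal, so Coriolis balances both:
fV = (1/ρ)|∂P/∂n| + V²/R  →  V² − fR·V + fR·V_g = 0
With fR = 7.73×10⁻⁵ × 835×10³ m = 64.5 m/s:
V = [fR − √((fR)² − 4 fR V_g)]/2 = [64.5 − √(64.5² − 4×64.5×13)]/2 = 18 m/s
Supergeostrophic (V > V_g = 13 m/s), as expected around a high.

18.0 m/s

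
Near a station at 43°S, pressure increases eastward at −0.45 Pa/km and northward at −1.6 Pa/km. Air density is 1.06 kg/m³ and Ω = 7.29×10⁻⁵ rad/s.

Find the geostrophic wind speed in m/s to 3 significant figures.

15.8 m/s

Coriolis parameter at 43°S:
f = 2Ω sin φ = 2 × 7.29×10⁻⁵ × sin 43° = 9.94×10⁻⁵ s⁻¹
In the Southern Hemisphere f is negative: f = −9.94×10⁻⁵ s⁻¹.
Component geostrophic relations (x east, y north):
u_g = −(1/(fρ)) ∂P/∂y,  v_g = (1/(fρ)) ∂P/∂x
u_g = −(−1.6×10⁻³)/(−9.94×10⁻⁵ × 1.06) = −15.2 m/s;  v_g = (−0.45×10⁻³)/(−9.94×10⁻⁵ × 1.06) = 4.27 m/s
|V_g| = √(u_g² + v_g²) = 15.8 m/s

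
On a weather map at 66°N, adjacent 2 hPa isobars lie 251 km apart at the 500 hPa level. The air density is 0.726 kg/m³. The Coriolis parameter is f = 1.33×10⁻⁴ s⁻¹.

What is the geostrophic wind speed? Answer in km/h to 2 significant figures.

Pressure gradient: |∂P/∂n| = 200 Pa / 251000 m = 7.97×10⁻⁴ Pa/m
Geostrophic balance (pressure-gradient force = Coriolis force):
V_g = (1/(fρ)) |∂P/∂n| = 7.97×10⁻⁴ / (1.33×10⁻⁴ × 0.726) = 8.25 m/s
Converting: 8.25 m/s × 3.6 = 30 km/h

30 km/h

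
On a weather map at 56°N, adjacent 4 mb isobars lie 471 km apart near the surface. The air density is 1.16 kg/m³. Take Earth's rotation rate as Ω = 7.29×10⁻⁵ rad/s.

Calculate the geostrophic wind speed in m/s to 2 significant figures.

Coriolis parameter at 56°N:
f = 2Ω sin φ = 2 × 7.29×10⁻⁵ × sin 56° = 1.21×10⁻⁴ s⁻¹
Pressure gradient: |∂P/∂n| = 400 Pa / 471000 m = 8.49×10⁻⁴ Pa/m
Geostrophic balance (pressure-gradient force = Coriolis force):
V_g = (1/(fρ)) |∂P/∂n| = 8.49×10⁻⁴ / (1.21×10⁻⁴ × 1.16) = 6.06 m/s

6.1 m/s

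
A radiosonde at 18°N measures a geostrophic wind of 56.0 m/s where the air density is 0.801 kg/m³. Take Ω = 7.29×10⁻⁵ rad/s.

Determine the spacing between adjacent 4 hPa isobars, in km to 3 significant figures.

198 km

Coriolis parameter at 18°N:
f = 2Ω sin φ = 2 × 7.29×10⁻⁵ × sin 18° = 4.51×10⁻⁵ s⁻¹
Geostrophic balance rearranged: |∂P/∂n| = f ρ V_g
|∂P/∂n| = 4.51×10⁻⁵ × 0.801 × 56.0 = 2.02×10⁻³ Pa/m
Isobar spacing: Δn = ΔP/|∂P/∂n| = 400 Pa / 2.02×10⁻³ Pa/m = 197925 m ≈ 198 km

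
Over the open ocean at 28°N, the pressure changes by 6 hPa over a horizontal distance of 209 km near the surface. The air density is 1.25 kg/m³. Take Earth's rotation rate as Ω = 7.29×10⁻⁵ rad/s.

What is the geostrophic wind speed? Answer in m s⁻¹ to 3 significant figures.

33.6 m s⁻¹

Coriolis parameter at 28°N:
f = 2Ω sin φ = 2 × 7.29×10⁻⁵ × sin 28° = 6.84×10⁻⁵ s⁻¹
Pressure gradient: |∂P/∂n| = 600 Pa / 209000 m = 2.87×10⁻³ Pa/m
Geostrophic balance (pressure-gradient force = Coriolis force):
V_g = (1/(fρ)) |∂P/∂n| = 2.87×10⁻³ / (6.84×10⁻⁵ × 1.25) = 33.6 m/s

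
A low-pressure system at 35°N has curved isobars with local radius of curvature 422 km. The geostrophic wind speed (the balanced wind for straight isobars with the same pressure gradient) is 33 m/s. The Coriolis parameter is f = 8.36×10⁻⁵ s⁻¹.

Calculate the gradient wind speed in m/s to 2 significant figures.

21 m/s

Around a low, centrifugal force acts outward with Coriolis, so pressure-gradient force balances both:
(1/ρ)|∂P/∂n| = fV + V²/R  →  V² + fR·V − fR·V_g = 0
With fR = 8.36×10⁻⁵ × 422×10³ m = 35.3 m/s:
V = [−fR + √((fR)² + 4 fR V_g)]/2 = [−35.3 + √(35.3² + 4×35.3×33)]/2 = 20.8 m/s
Subgeostrophic (V < V_g = 33 m/s), as expected around a low.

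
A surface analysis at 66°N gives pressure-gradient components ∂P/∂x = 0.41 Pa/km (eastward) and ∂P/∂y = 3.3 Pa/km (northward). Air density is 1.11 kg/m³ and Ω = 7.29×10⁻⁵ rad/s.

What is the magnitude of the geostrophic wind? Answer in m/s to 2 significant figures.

22 m/s

Coriolis parameter at 66°N:
f = 2Ω sin φ = 2 × 7.29×10⁻⁵ × sin 66° = 1.33×10⁻⁴ s⁻¹
Component geostrophic relations (x east, y north):
u_g = −(1/(fρ)) ∂P/∂y,  v_g = (1/(fρ)) ∂P/∂x
u_g = −(3.3×10⁻³)/(1.33×10⁻⁴ × 1.11) = −22.3 m/s;  v_g = (0.41×10⁻³)/(1.33×10⁻⁴ × 1.11) = 2.77 m/s
|V_g| = √(u_g² + v_g²) = 22.5 m/s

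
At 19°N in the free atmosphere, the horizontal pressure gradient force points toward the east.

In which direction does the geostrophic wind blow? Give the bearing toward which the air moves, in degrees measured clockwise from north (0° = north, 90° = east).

The pressure-gradient force points toward the east (bearing 090°).
Geostrophic balance: in the Northern Hemisphere the Coriolis force deflects motion to the right, so the geostrophic wind blows 90° to the right of the pressure-gradient force (low pressure on the left).
Rotating 090° by 90° clockwise gives 180° — the wind blows toward the south.

180°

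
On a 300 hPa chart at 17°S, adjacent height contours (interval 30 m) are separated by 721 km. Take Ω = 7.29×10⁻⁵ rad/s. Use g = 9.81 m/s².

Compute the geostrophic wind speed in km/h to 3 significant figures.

Coriolis parameter at 17°S:
f = 2Ω sin φ = 2 × 7.29×10⁻⁵ × sin 17° = 4.26×10⁻⁵ s⁻¹
Height gradient: |∂Z/∂n| = 30 m / 721000 m = 4.16×10⁻⁵
On a pressure surface, geostrophic balance gives V_g = (g/f)|∂Z/∂n|:
V_g = 9.81 × 4.16×10⁻⁵ / 4.26×10⁻⁵ = 9.58 m/s
Converting: 9.58 m/s × 3.6 = 34.5 km/h

34.5 km/h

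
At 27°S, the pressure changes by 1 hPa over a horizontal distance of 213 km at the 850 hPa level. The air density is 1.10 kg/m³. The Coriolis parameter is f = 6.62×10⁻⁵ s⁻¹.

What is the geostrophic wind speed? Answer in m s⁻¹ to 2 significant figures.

6.4 m s⁻¹

Pressure gradient: |∂P/∂n| = 100 Pa / 213000 m = 4.69×10⁻⁴ Pa/m
Geostrophic balance (pressure-gradient force = Coriolis force):
V_g = (1/(fρ)) |∂P/∂n| = 4.69×10⁻⁴ / (6.62×10⁻⁵ × 1.10) = 6.45 m/s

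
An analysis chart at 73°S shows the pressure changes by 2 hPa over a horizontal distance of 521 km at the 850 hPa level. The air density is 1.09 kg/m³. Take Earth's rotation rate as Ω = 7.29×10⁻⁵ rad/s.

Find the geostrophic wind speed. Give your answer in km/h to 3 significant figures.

Coriolis parameter at 73°S:
f = 2Ω sin φ = 2 × 7.29×10⁻⁵ × sin 73° = 1.39×10⁻⁴ s⁻¹
Pressure gradient: |∂P/∂n| = 200 Pa / 521000 m = 3.84×10⁻⁴ Pa/m
Geostrophic balance (pressure-gradient force = Coriolis force):
V_g = (1/(fρ)) |∂P/∂n| = 3.84×10⁻⁴ / (1.39×10⁻⁴ × 1.09) = 2.53 m/s
Converting: 2.53 m/s × 3.6 = 9.09 km/h

9.09 km/h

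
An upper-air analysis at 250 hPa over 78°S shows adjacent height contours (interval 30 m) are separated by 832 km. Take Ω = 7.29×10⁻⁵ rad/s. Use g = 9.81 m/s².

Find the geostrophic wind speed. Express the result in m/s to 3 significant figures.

Coriolis parameter at 78°S:
f = 2Ω sin φ = 2 × 7.29×10⁻⁵ × sin 78° = 1.43×10⁻⁴ s⁻¹
Height gradient: |∂Z/∂n| = 30 m / 832000 m = 3.61×10⁻⁵
On a pressure surface, geostrophic balance gives V_g = (g/f)|∂Z/∂n|:
V_g = 9.81 × 3.61×10⁻⁵ / 1.43×10⁻⁴ = 2.48 m/s

2.48 m/s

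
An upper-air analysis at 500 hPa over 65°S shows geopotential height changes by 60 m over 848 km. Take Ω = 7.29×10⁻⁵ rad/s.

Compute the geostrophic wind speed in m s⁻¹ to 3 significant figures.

Coriolis parameter at 65°S:
f = 2Ω sin φ = 2 × 7.29×10⁻⁵ × sin 65° = 1.32×10⁻⁴ s⁻¹
Height gradient: |∂Z/∂n| = 60 m / 848000 m = 7.08×10⁻⁵
On a pressure surface, geostrophic balance gives V_g = (g/f)|∂Z/∂n|:
V_g = 9.81 × 7.08×10⁻⁵ / 1.32×10⁻⁴ = 5.25 m/s

5.25 m s⁻¹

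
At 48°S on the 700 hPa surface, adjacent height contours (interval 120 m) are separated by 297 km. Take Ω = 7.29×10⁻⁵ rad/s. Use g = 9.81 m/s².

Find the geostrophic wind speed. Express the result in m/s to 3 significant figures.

36.6 m/s

Coriolis parameter at 48°S:
f = 2Ω sin φ = 2 × 7.29×10⁻⁵ × sin 48° = 1.08×10⁻⁴ s⁻¹
Height gradient: |∂Z/∂n| = 120 m / 297000 m = 4.04×10⁻⁴
On a pressure surface, geostrophic balance gives V_g = (g/f)|∂Z/∂n|:
V_g = 9.81 × 4.04×10⁻⁴ / 1.08×10⁻⁴ = 36.6 m/s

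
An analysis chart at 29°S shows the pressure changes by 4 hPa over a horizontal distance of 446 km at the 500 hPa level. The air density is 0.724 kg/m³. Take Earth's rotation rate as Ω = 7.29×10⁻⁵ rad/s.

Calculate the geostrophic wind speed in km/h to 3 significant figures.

Coriolis parameter at 29°S:
f = 2Ω sin φ = 2 × 7.29×10⁻⁵ × sin 29° = 7.07×10⁻⁵ s⁻¹
Pressure gradient: |∂P/∂n| = 400 Pa / 446000 m = 8.97×10⁻⁴ Pa/m
Geostrophic balance (pressure-gradient force = Coriolis force):
V_g = (1/(fρ)) |∂P/∂n| = 8.97×10⁻⁴ / (7.07×10⁻⁵ × 0.724) = 17.5 m/s
Converting: 17.5 m/s × 3.6 = 63.1 km/h

63.1 km/h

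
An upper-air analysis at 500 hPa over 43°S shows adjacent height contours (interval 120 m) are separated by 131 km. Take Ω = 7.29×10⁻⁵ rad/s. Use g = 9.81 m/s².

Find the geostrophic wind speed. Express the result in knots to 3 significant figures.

Coriolis parameter at 43°S:
f = 2Ω sin φ = 2 × 7.29×10⁻⁵ × sin 43° = 9.94×10⁻⁵ s⁻¹
Height gradient: |∂Z/∂n| = 120 m / 131000 m = 9.16×10⁻⁴
On a pressure surface, geostrophic balance gives V_g = (g/f)|∂Z/∂n|:
V_g = 9.81 × 9.16×10⁻⁴ / 9.94×10⁻⁵ = 90.4 m/s
Converting: 90.4 m/s × 1.944 = 176 knots

176 knots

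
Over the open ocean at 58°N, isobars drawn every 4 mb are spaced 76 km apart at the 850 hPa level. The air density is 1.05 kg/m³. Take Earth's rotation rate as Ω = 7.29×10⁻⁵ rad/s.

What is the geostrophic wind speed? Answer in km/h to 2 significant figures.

150 km/h

Coriolis parameter at 58°N:
f = 2Ω sin φ = 2 × 7.29×10⁻⁵ × sin 58° = 1.24×10⁻⁴ s⁻¹
Pressure gradient: |∂P/∂n| = 400 Pa / 76000 m = 5.26×10⁻³ Pa/m
Geostrophic balance (pressure-gradient force = Coriolis force):
V_g = (1/(fρ)) |∂P/∂n| = 5.26×10⁻³ / (1.24×10⁻⁴ × 1.05) = 40.5 m/s
Converting: 40.5 m/s × 3.6 = 150 km/h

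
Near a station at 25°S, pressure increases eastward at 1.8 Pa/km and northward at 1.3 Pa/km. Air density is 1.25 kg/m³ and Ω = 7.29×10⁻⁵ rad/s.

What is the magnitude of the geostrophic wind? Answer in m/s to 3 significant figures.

Coriolis parameter at 25°S:
f = 2Ω sin φ = 2 × 7.29×10⁻⁵ × sin 25° = 6.16×10⁻⁵ s⁻¹
In the Southern Hemisphere f is negative: f = −6.16×10⁻⁵ s⁻¹.
Component geostrophic relations (x east, y north):
u_g = −(1/(fρ)) ∂P/∂y,  v_g = (1/(fρ)) ∂P/∂x
u_g = −(1.3×10⁻³)/(−6.16×10⁻⁵ × 1.25) = 16.9 m/s;  v_g = (1.8×10⁻³)/(−6.16×10⁻⁵ × 1.25) = −23.4 m/s
|V_g| = √(u_g² + v_g²) = 28.8 m/s

28.8 m/s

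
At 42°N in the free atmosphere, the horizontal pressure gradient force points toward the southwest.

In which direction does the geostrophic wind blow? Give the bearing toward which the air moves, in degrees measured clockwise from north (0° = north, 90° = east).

315°

The pressure-gradient force points toward the southwest (bearing 225°).
Geostrophic balance: in the Northern Hemisphere the Coriolis force deflects motion to the right, so the geostrophic wind blows 90° to the right of the pressure-gradient force (low pressure on the left).
Rotating 225° by 90° clockwise gives 315° — the wind blows toward the northwest.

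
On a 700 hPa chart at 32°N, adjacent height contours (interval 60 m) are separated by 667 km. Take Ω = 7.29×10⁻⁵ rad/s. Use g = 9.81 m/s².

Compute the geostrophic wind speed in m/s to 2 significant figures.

11 m/s

Coriolis parameter at 32°N:
f = 2Ω sin φ = 2 × 7.29×10⁻⁵ × sin 32° = 7.73×10⁻⁵ s⁻¹
Height gradient: |∂Z/∂n| = 60 m / 667000 m = 9.00×10⁻⁵
On a pressure surface, geostrophic balance gives V_g = (g/f)|∂Z/∂n|:
V_g = 9.81 × 9.00×10⁻⁵ / 7.73×10⁻⁵ = 11.4 m/s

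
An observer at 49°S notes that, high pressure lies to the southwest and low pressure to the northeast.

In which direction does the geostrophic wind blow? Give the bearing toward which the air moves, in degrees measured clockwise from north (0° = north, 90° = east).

315°

The pressure-gradient force points toward the northeast (bearing 045°).
Geostrophic balance: in the Southern Hemisphere the Coriolis force deflects motion to the left, so the geostrophic wind blows 90° to the left of the pressure-gradient force (low pressure on the right).
Rotating 045° by 90° counterclockwise gives 315° — the wind blows toward the northwest.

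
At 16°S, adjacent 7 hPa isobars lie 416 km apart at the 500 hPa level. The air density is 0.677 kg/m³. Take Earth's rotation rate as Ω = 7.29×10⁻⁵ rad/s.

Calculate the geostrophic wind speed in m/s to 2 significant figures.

Coriolis parameter at 16°S:
f = 2Ω sin φ = 2 × 7.29×10⁻⁵ × sin 16° = 4.02×10⁻⁵ s⁻¹
Pressure gradient: |∂P/∂n| = 700 Pa / 416000 m = 1.68×10⁻³ Pa/m
Geostrophic balance (pressure-gradient force = Coriolis force):
V_g = (1/(fρ)) |∂P/∂n| = 1.68×10⁻³ / (4.02×10⁻⁵ × 0.677) = 61.8 m/s

62 m/s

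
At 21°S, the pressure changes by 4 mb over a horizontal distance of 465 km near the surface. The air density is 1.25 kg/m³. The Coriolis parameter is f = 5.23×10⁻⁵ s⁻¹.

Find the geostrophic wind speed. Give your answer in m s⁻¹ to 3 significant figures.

Pressure gradient: |∂P/∂n| = 400 Pa / 465000 m = 8.60×10⁻⁴ Pa/m
Geostrophic balance (pressure-gradient force = Coriolis force):
V_g = (1/(fρ)) |∂P/∂n| = 8.60×10⁻⁴ / (5.23×10⁻⁵ × 1.25) = 13.2 m/s

13.2 m s⁻¹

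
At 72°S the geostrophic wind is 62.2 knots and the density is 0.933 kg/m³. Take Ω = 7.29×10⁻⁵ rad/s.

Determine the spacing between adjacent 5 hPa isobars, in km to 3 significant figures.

121 km

Coriolis parameter at 72°S:
f = 2Ω sin φ = 2 × 7.29×10⁻⁵ × sin 72° = 1.39×10⁻⁴ s⁻¹
Wind speed in SI: 62.2 knots = 32.0 m/s
Geostrophic balance rearranged: |∂P/∂n| = f ρ V_g
|∂P/∂n| = 1.39×10⁻⁴ × 0.933 × 32.0 = 4.14×10⁻³ Pa/m
Isobar spacing: Δn = ΔP/|∂P/∂n| = 500 Pa / 4.14×10⁻³ Pa/m = 120780 m ≈ 121 km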